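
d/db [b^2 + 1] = 2*b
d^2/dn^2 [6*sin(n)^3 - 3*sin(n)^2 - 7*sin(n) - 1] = -54*sin(n)^3 + 12*sin(n)^2 + 43*sin(n) - 6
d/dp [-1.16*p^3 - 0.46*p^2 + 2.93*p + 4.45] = -3.48*p^2 - 0.92*p + 2.93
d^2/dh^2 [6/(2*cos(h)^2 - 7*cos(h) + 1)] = 6*(16*sin(h)^4 - 49*sin(h)^2 + 119*cos(h)/2 - 21*cos(3*h)/2 - 61)/(2*sin(h)^2 + 7*cos(h) - 3)^3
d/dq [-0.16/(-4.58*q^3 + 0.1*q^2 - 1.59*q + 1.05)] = (-2.1984*q^2 + 0.032*q - 0.2544)/(4.58*q^3 - 0.1*q^2 + 1.59*q - 1.05)^2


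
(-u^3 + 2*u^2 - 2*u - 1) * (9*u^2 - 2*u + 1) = -9*u^5 + 20*u^4 - 23*u^3 - 3*u^2 - 1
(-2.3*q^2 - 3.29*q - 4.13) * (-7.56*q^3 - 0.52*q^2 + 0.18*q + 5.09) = 17.388*q^5 + 26.0684*q^4 + 32.5196*q^3 - 10.1516*q^2 - 17.4895*q - 21.0217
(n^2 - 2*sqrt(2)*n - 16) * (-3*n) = -3*n^3 + 6*sqrt(2)*n^2 + 48*n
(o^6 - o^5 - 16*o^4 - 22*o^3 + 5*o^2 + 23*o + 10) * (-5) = -5*o^6 + 5*o^5 + 80*o^4 + 110*o^3 - 25*o^2 - 115*o - 50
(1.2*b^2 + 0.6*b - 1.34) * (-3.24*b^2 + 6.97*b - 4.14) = -3.888*b^4 + 6.42*b^3 + 3.5556*b^2 - 11.8238*b + 5.5476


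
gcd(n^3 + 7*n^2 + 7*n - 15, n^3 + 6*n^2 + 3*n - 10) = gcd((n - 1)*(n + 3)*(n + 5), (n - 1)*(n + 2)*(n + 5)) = n^2 + 4*n - 5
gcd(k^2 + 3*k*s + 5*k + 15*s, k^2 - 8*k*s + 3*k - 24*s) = 1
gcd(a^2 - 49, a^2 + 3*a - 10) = 1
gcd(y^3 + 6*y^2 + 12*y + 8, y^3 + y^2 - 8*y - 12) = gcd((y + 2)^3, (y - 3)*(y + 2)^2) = y^2 + 4*y + 4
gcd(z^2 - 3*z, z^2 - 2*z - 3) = z - 3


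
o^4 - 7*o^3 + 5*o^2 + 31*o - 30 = (o - 5)*(o - 3)*(o - 1)*(o + 2)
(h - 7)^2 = h^2 - 14*h + 49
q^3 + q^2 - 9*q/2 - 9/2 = (q + 1)*(q - 3*sqrt(2)/2)*(q + 3*sqrt(2)/2)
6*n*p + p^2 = p*(6*n + p)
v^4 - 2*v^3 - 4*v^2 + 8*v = v*(v - 2)^2*(v + 2)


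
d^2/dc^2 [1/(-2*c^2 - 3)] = 12*(1 - 2*c^2)/(2*c^2 + 3)^3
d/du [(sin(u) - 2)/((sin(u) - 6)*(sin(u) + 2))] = (4*sin(u) + cos(u)^2 - 21)*cos(u)/((sin(u) - 6)^2*(sin(u) + 2)^2)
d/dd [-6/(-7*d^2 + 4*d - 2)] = 12*(2 - 7*d)/(7*d^2 - 4*d + 2)^2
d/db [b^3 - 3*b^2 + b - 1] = 3*b^2 - 6*b + 1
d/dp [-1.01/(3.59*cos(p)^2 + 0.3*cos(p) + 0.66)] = -(7.2518*cos(p) + 0.303)*sin(p)/(3.59*cos(p)^2 + 0.3*cos(p) + 0.66)^2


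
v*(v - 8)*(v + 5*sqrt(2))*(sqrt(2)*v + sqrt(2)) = sqrt(2)*v^4 - 7*sqrt(2)*v^3 + 10*v^3 - 70*v^2 - 8*sqrt(2)*v^2 - 80*v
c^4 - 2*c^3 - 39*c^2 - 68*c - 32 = (c - 8)*(c + 1)^2*(c + 4)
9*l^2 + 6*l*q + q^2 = (3*l + q)^2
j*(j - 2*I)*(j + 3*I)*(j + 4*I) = j^4 + 5*I*j^3 + 2*j^2 + 24*I*j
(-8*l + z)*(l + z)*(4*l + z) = -32*l^3 - 36*l^2*z - 3*l*z^2 + z^3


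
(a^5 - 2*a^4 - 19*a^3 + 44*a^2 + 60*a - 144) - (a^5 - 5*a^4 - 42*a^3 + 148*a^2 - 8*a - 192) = 3*a^4 + 23*a^3 - 104*a^2 + 68*a + 48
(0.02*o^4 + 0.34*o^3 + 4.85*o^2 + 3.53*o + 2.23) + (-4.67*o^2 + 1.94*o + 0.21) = 0.02*o^4 + 0.34*o^3 + 0.18*o^2 + 5.47*o + 2.44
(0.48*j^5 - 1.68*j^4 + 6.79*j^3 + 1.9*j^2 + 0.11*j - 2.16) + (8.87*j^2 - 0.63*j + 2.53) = 0.48*j^5 - 1.68*j^4 + 6.79*j^3 + 10.77*j^2 - 0.52*j + 0.37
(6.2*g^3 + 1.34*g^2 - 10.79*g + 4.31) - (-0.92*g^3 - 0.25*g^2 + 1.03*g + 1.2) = 7.12*g^3 + 1.59*g^2 - 11.82*g + 3.11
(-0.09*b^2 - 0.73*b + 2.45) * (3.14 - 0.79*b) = 0.0711*b^3 + 0.2941*b^2 - 4.2277*b + 7.693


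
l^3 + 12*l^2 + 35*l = l*(l + 5)*(l + 7)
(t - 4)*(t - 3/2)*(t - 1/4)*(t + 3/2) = t^4 - 17*t^3/4 - 5*t^2/4 + 153*t/16 - 9/4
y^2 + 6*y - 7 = (y - 1)*(y + 7)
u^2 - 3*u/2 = u*(u - 3/2)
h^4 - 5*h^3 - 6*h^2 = h^2*(h - 6)*(h + 1)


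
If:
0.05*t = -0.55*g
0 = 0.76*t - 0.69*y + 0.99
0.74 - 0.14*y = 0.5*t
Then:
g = -0.07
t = 0.82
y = 2.34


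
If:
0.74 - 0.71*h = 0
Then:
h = 1.04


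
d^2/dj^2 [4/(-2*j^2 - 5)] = 16*(5 - 6*j^2)/(2*j^2 + 5)^3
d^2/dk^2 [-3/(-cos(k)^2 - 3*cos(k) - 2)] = 3*(-4*sin(k)^4 + 3*sin(k)^2 + 69*cos(k)/4 - 9*cos(3*k)/4 + 15)/((cos(k) + 1)^3*(cos(k) + 2)^3)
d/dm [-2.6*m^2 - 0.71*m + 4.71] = -5.2*m - 0.71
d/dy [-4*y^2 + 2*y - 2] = 2 - 8*y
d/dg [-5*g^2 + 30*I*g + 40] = -10*g + 30*I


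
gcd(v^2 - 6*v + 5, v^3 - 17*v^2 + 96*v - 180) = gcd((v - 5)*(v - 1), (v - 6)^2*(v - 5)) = v - 5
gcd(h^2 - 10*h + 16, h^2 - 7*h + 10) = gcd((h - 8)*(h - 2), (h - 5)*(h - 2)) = h - 2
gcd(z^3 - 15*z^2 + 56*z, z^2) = z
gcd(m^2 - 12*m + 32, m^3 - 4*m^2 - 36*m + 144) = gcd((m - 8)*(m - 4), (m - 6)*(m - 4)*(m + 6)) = m - 4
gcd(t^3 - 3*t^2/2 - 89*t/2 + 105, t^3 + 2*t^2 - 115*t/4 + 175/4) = t^2 + 9*t/2 - 35/2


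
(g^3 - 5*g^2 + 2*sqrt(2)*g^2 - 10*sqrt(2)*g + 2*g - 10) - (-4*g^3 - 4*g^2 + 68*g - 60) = 5*g^3 - g^2 + 2*sqrt(2)*g^2 - 66*g - 10*sqrt(2)*g + 50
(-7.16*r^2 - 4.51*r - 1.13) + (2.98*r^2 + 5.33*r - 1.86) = -4.18*r^2 + 0.82*r - 2.99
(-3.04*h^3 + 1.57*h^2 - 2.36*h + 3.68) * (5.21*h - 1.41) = -15.8384*h^4 + 12.4661*h^3 - 14.5093*h^2 + 22.5004*h - 5.1888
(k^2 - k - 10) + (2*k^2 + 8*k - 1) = 3*k^2 + 7*k - 11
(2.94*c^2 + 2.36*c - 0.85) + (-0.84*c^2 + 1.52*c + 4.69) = 2.1*c^2 + 3.88*c + 3.84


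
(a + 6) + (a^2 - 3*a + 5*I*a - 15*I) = a^2 - 2*a + 5*I*a + 6 - 15*I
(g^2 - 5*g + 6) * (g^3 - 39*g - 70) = g^5 - 5*g^4 - 33*g^3 + 125*g^2 + 116*g - 420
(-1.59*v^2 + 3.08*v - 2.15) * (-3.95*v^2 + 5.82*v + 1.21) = 6.2805*v^4 - 21.4198*v^3 + 24.4942*v^2 - 8.7862*v - 2.6015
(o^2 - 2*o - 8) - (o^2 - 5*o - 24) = 3*o + 16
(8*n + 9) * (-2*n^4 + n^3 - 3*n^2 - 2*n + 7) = -16*n^5 - 10*n^4 - 15*n^3 - 43*n^2 + 38*n + 63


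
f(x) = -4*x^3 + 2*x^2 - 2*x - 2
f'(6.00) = -410.00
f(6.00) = -806.00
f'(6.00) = -410.00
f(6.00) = -806.00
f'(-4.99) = -320.76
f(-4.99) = 554.79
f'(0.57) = -3.62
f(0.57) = -3.23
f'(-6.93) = -606.02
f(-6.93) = 1439.16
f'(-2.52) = -88.28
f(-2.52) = 79.75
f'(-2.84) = -110.15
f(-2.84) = 111.44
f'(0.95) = -9.03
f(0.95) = -5.52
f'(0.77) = -6.03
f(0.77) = -4.18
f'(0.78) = -6.18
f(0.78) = -4.24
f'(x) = -12*x^2 + 4*x - 2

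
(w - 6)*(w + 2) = w^2 - 4*w - 12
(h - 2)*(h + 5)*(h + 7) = h^3 + 10*h^2 + 11*h - 70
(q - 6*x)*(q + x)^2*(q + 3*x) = q^4 - q^3*x - 23*q^2*x^2 - 39*q*x^3 - 18*x^4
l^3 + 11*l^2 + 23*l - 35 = (l - 1)*(l + 5)*(l + 7)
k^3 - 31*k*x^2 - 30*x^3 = (k - 6*x)*(k + x)*(k + 5*x)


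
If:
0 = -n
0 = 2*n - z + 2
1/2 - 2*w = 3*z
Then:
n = 0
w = -11/4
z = 2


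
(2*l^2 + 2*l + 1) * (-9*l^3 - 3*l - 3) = -18*l^5 - 18*l^4 - 15*l^3 - 12*l^2 - 9*l - 3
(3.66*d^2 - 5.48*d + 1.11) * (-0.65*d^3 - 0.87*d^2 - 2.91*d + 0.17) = -2.379*d^5 + 0.3778*d^4 - 6.6045*d^3 + 15.6033*d^2 - 4.1617*d + 0.1887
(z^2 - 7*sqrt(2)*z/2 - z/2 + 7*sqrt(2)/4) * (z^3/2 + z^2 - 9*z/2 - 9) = z^5/2 - 7*sqrt(2)*z^4/4 + 3*z^4/4 - 5*z^3 - 21*sqrt(2)*z^3/8 - 27*z^2/4 + 35*sqrt(2)*z^2/2 + 9*z/2 + 189*sqrt(2)*z/8 - 63*sqrt(2)/4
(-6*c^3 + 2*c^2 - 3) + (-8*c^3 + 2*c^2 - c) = -14*c^3 + 4*c^2 - c - 3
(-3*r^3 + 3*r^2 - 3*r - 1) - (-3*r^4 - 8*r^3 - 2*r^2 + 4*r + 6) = 3*r^4 + 5*r^3 + 5*r^2 - 7*r - 7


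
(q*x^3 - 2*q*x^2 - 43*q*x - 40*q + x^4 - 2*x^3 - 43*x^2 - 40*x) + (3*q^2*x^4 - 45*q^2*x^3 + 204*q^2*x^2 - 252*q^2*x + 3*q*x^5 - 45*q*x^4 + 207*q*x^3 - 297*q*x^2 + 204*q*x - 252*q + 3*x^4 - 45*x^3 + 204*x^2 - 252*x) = 3*q^2*x^4 - 45*q^2*x^3 + 204*q^2*x^2 - 252*q^2*x + 3*q*x^5 - 45*q*x^4 + 208*q*x^3 - 299*q*x^2 + 161*q*x - 292*q + 4*x^4 - 47*x^3 + 161*x^2 - 292*x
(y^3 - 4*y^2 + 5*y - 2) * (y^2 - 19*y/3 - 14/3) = y^5 - 31*y^4/3 + 77*y^3/3 - 15*y^2 - 32*y/3 + 28/3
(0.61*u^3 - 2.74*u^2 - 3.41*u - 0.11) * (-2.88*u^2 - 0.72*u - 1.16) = -1.7568*u^5 + 7.452*u^4 + 11.086*u^3 + 5.9504*u^2 + 4.0348*u + 0.1276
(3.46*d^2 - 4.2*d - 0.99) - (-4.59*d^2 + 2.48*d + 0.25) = 8.05*d^2 - 6.68*d - 1.24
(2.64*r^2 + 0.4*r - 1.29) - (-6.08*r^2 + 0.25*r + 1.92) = 8.72*r^2 + 0.15*r - 3.21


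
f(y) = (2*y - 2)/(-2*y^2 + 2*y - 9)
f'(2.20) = -0.06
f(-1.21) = 0.31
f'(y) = (2*y - 2)*(4*y - 2)/(-2*y^2 + 2*y - 9)^2 + 2/(-2*y^2 + 2*y - 9) = 2*(2*y^2 - 4*y - 7)/(4*y^4 - 8*y^3 + 40*y^2 - 36*y + 81)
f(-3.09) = 0.24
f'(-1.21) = 0.01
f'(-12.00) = 0.01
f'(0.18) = -0.20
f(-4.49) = 0.19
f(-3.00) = 0.24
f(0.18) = 0.19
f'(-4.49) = 0.03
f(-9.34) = 0.10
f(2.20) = -0.17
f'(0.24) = -0.21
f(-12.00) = 0.08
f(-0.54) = 0.29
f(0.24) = 0.18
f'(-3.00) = 0.04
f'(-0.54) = -0.07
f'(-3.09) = 0.04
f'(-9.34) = 0.01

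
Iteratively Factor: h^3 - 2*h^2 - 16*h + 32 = (h - 2)*(h^2 - 16) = (h - 2)*(h + 4)*(h - 4)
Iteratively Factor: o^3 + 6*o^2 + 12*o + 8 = (o + 2)*(o^2 + 4*o + 4) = (o + 2)^2*(o + 2)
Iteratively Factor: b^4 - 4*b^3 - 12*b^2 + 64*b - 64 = (b - 2)*(b^3 - 2*b^2 - 16*b + 32) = (b - 2)*(b + 4)*(b^2 - 6*b + 8) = (b - 2)^2*(b + 4)*(b - 4)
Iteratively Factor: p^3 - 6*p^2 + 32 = (p + 2)*(p^2 - 8*p + 16) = (p - 4)*(p + 2)*(p - 4)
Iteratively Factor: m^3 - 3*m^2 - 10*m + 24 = (m - 2)*(m^2 - m - 12) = (m - 4)*(m - 2)*(m + 3)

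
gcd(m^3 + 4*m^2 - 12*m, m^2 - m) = m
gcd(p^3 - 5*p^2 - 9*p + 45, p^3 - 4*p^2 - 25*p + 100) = p - 5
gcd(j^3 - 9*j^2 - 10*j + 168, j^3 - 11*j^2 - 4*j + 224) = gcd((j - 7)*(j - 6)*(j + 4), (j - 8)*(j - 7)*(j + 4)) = j^2 - 3*j - 28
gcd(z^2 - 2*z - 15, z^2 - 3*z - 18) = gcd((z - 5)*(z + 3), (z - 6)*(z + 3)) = z + 3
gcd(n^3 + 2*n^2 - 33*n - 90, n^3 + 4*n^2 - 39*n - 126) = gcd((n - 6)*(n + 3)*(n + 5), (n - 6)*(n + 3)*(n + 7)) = n^2 - 3*n - 18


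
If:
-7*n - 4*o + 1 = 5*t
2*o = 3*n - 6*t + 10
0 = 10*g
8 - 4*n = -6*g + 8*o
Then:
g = 0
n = -29/25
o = 79/50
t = 14/25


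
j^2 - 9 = (j - 3)*(j + 3)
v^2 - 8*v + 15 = (v - 5)*(v - 3)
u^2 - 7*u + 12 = (u - 4)*(u - 3)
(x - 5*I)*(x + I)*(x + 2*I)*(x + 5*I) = x^4 + 3*I*x^3 + 23*x^2 + 75*I*x - 50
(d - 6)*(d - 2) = d^2 - 8*d + 12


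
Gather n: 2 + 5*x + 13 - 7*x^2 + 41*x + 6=-7*x^2 + 46*x + 21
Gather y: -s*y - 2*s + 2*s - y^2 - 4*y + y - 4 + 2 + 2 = -y^2 + y*(-s - 3)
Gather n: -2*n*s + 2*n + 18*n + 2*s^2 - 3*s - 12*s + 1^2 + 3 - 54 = n*(20 - 2*s) + 2*s^2 - 15*s - 50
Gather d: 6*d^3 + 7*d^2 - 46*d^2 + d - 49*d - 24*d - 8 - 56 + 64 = 6*d^3 - 39*d^2 - 72*d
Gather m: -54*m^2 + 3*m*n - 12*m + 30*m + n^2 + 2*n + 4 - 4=-54*m^2 + m*(3*n + 18) + n^2 + 2*n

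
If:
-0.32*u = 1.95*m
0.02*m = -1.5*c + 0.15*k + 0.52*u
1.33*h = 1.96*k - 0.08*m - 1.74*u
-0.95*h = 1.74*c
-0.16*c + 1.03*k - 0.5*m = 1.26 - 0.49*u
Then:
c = 0.53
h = -0.98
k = 0.55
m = -0.22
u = 1.37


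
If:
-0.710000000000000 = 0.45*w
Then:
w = -1.58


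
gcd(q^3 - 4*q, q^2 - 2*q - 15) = 1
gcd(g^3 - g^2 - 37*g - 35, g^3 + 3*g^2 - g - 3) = g + 1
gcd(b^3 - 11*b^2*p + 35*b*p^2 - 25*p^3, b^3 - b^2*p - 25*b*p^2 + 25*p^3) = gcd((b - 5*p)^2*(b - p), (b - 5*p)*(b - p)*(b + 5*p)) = b^2 - 6*b*p + 5*p^2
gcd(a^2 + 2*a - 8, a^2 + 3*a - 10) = a - 2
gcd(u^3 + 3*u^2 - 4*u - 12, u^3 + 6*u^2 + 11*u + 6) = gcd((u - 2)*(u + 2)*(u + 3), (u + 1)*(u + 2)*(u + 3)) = u^2 + 5*u + 6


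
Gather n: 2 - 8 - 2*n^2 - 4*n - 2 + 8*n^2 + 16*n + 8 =6*n^2 + 12*n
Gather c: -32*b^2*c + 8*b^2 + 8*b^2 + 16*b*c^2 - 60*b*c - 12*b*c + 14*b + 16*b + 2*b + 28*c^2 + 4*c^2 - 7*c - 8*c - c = 16*b^2 + 32*b + c^2*(16*b + 32) + c*(-32*b^2 - 72*b - 16)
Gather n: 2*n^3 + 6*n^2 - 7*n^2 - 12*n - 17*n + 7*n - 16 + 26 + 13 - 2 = 2*n^3 - n^2 - 22*n + 21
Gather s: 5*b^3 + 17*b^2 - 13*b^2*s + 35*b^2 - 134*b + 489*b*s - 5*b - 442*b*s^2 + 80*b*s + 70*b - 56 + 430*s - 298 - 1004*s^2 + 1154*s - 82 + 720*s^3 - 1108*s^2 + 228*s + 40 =5*b^3 + 52*b^2 - 69*b + 720*s^3 + s^2*(-442*b - 2112) + s*(-13*b^2 + 569*b + 1812) - 396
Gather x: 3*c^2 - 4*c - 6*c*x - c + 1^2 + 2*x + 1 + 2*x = 3*c^2 - 5*c + x*(4 - 6*c) + 2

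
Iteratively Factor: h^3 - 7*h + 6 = (h - 2)*(h^2 + 2*h - 3) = (h - 2)*(h - 1)*(h + 3)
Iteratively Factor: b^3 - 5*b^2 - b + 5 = (b - 1)*(b^2 - 4*b - 5) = (b - 5)*(b - 1)*(b + 1)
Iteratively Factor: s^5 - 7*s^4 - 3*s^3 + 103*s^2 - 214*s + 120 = (s - 1)*(s^4 - 6*s^3 - 9*s^2 + 94*s - 120) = (s - 5)*(s - 1)*(s^3 - s^2 - 14*s + 24) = (s - 5)*(s - 1)*(s + 4)*(s^2 - 5*s + 6) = (s - 5)*(s - 3)*(s - 1)*(s + 4)*(s - 2)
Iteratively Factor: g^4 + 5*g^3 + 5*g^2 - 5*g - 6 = (g + 2)*(g^3 + 3*g^2 - g - 3) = (g + 2)*(g + 3)*(g^2 - 1) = (g + 1)*(g + 2)*(g + 3)*(g - 1)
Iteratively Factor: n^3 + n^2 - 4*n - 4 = (n + 2)*(n^2 - n - 2) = (n - 2)*(n + 2)*(n + 1)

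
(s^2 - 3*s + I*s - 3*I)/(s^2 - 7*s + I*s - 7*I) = (s - 3)/(s - 7)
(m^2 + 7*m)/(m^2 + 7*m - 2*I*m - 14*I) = m/(m - 2*I)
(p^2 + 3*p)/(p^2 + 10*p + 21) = p/(p + 7)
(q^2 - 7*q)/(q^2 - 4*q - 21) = q/(q + 3)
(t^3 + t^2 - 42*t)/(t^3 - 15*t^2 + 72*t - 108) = t*(t + 7)/(t^2 - 9*t + 18)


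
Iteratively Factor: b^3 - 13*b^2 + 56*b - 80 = (b - 4)*(b^2 - 9*b + 20) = (b - 4)^2*(b - 5)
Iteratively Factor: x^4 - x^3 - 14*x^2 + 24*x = (x - 2)*(x^3 + x^2 - 12*x) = (x - 3)*(x - 2)*(x^2 + 4*x) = x*(x - 3)*(x - 2)*(x + 4)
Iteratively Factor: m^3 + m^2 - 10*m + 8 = (m - 2)*(m^2 + 3*m - 4) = (m - 2)*(m - 1)*(m + 4)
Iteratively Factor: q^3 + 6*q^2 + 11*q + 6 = (q + 3)*(q^2 + 3*q + 2) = (q + 2)*(q + 3)*(q + 1)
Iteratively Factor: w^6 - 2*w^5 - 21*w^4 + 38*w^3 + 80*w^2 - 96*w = (w - 1)*(w^5 - w^4 - 22*w^3 + 16*w^2 + 96*w) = (w - 1)*(w + 4)*(w^4 - 5*w^3 - 2*w^2 + 24*w) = w*(w - 1)*(w + 4)*(w^3 - 5*w^2 - 2*w + 24) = w*(w - 3)*(w - 1)*(w + 4)*(w^2 - 2*w - 8) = w*(w - 3)*(w - 1)*(w + 2)*(w + 4)*(w - 4)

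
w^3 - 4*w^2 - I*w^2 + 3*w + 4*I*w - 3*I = (w - 3)*(w - 1)*(w - I)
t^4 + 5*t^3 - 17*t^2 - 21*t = t*(t - 3)*(t + 1)*(t + 7)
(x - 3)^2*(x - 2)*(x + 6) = x^4 - 2*x^3 - 27*x^2 + 108*x - 108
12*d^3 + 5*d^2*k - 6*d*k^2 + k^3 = (-4*d + k)*(-3*d + k)*(d + k)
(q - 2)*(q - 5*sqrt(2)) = q^2 - 5*sqrt(2)*q - 2*q + 10*sqrt(2)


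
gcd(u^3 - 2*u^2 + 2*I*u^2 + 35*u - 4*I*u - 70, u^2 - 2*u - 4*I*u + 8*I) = u - 2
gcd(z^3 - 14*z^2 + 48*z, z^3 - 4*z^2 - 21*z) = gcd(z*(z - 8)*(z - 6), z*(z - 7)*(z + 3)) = z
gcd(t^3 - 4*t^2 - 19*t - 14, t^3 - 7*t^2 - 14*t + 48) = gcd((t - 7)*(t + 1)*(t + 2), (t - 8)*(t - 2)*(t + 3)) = 1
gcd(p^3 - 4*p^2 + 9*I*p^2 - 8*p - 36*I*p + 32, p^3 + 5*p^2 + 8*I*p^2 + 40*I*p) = p + 8*I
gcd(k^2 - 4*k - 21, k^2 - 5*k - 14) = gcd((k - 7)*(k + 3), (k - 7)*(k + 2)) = k - 7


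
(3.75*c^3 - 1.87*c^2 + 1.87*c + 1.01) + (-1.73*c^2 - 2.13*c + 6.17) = 3.75*c^3 - 3.6*c^2 - 0.26*c + 7.18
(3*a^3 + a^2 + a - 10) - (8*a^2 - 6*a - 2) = 3*a^3 - 7*a^2 + 7*a - 8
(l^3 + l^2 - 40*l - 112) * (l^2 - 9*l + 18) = l^5 - 8*l^4 - 31*l^3 + 266*l^2 + 288*l - 2016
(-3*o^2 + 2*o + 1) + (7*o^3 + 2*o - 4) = 7*o^3 - 3*o^2 + 4*o - 3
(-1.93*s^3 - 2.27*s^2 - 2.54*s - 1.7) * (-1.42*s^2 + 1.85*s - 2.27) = 2.7406*s^5 - 0.3471*s^4 + 3.7884*s^3 + 2.8679*s^2 + 2.6208*s + 3.859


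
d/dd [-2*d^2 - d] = -4*d - 1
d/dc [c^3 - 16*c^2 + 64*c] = 3*c^2 - 32*c + 64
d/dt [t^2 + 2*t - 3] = 2*t + 2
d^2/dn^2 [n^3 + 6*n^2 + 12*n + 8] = 6*n + 12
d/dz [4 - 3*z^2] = -6*z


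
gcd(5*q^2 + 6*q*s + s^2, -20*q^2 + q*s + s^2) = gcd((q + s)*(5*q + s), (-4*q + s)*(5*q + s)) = 5*q + s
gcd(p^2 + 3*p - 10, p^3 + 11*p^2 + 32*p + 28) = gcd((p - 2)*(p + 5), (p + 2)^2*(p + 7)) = 1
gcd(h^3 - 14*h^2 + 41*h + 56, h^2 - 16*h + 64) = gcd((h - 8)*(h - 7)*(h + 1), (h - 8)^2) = h - 8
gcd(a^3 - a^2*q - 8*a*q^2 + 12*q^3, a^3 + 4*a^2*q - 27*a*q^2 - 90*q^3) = a + 3*q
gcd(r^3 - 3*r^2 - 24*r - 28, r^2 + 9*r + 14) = r + 2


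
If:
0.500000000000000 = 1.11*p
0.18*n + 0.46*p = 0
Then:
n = -1.15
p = 0.45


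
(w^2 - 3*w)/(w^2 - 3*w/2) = 2*(w - 3)/(2*w - 3)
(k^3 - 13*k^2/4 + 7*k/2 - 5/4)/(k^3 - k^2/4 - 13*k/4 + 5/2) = (k - 1)/(k + 2)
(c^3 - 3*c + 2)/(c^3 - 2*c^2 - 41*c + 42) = (c^2 + c - 2)/(c^2 - c - 42)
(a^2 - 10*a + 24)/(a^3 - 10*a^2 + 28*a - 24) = (a - 4)/(a^2 - 4*a + 4)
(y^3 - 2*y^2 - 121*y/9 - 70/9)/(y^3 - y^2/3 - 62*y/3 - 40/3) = (y + 7/3)/(y + 4)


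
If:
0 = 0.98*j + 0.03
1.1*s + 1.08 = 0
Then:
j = -0.03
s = -0.98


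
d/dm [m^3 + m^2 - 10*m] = 3*m^2 + 2*m - 10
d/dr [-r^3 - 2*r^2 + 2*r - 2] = -3*r^2 - 4*r + 2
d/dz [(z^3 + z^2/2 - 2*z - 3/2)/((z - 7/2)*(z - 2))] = (4*z^4 - 44*z^3 + 81*z^2 + 40*z - 89)/(4*z^4 - 44*z^3 + 177*z^2 - 308*z + 196)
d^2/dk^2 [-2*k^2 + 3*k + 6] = -4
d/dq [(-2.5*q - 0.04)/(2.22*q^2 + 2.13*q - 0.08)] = (5.55*q^2 + 0.1776*q + 0.2852)/(4.9284*q^4 + 9.4572*q^3 + 4.1817*q^2 - 0.3408*q + 0.0064)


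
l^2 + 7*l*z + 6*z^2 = (l + z)*(l + 6*z)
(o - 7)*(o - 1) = o^2 - 8*o + 7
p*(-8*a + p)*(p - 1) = -8*a*p^2 + 8*a*p + p^3 - p^2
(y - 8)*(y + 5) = y^2 - 3*y - 40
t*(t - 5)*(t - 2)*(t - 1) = t^4 - 8*t^3 + 17*t^2 - 10*t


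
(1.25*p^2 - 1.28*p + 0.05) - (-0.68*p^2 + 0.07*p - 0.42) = 1.93*p^2 - 1.35*p + 0.47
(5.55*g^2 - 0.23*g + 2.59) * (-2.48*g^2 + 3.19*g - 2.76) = -13.764*g^4 + 18.2749*g^3 - 22.4749*g^2 + 8.8969*g - 7.1484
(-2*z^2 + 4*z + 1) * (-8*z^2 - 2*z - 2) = 16*z^4 - 28*z^3 - 12*z^2 - 10*z - 2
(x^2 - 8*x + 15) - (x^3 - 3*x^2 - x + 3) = -x^3 + 4*x^2 - 7*x + 12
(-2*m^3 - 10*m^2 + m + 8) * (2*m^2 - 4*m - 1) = -4*m^5 - 12*m^4 + 44*m^3 + 22*m^2 - 33*m - 8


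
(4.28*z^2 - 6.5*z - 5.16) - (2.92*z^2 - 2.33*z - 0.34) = 1.36*z^2 - 4.17*z - 4.82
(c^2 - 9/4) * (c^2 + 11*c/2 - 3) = c^4 + 11*c^3/2 - 21*c^2/4 - 99*c/8 + 27/4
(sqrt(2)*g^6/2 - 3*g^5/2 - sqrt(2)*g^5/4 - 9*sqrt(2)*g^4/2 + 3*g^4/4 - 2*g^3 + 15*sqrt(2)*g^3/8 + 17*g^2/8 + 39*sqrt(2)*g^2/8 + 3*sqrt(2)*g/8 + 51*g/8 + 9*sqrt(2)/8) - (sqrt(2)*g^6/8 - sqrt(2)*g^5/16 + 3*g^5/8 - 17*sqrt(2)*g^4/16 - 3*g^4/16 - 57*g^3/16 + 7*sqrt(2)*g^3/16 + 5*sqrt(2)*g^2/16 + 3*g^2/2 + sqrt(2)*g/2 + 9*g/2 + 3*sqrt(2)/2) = 3*sqrt(2)*g^6/8 - 15*g^5/8 - 3*sqrt(2)*g^5/16 - 55*sqrt(2)*g^4/16 + 15*g^4/16 + 25*g^3/16 + 23*sqrt(2)*g^3/16 + 5*g^2/8 + 73*sqrt(2)*g^2/16 - sqrt(2)*g/8 + 15*g/8 - 3*sqrt(2)/8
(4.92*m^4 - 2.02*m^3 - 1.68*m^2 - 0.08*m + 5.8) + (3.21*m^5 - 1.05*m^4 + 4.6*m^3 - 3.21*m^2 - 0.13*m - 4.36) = 3.21*m^5 + 3.87*m^4 + 2.58*m^3 - 4.89*m^2 - 0.21*m + 1.44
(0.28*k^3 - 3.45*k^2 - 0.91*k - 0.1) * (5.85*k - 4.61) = 1.638*k^4 - 21.4733*k^3 + 10.581*k^2 + 3.6101*k + 0.461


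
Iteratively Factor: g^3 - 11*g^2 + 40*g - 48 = (g - 3)*(g^2 - 8*g + 16) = (g - 4)*(g - 3)*(g - 4)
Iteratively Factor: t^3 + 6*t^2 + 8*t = (t)*(t^2 + 6*t + 8) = t*(t + 4)*(t + 2)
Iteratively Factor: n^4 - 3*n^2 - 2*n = (n - 2)*(n^3 + 2*n^2 + n) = (n - 2)*(n + 1)*(n^2 + n) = (n - 2)*(n + 1)^2*(n)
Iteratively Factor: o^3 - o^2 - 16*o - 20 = (o + 2)*(o^2 - 3*o - 10) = (o - 5)*(o + 2)*(o + 2)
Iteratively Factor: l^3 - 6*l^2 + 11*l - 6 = (l - 2)*(l^2 - 4*l + 3) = (l - 2)*(l - 1)*(l - 3)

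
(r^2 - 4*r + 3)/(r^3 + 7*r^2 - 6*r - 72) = (r - 1)/(r^2 + 10*r + 24)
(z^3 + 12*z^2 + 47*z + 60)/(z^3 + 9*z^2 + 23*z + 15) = (z + 4)/(z + 1)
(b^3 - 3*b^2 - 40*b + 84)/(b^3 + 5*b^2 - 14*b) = (b^2 - b - 42)/(b*(b + 7))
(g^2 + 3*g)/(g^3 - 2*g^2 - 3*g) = (g + 3)/(g^2 - 2*g - 3)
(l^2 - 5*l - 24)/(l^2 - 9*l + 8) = (l + 3)/(l - 1)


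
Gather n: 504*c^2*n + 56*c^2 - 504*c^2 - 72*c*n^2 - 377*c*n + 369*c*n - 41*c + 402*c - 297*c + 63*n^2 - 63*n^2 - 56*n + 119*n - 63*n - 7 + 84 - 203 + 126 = -448*c^2 - 72*c*n^2 + 64*c + n*(504*c^2 - 8*c)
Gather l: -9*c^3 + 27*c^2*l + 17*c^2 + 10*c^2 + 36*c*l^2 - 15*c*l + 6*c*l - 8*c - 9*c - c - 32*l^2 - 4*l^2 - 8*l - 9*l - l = -9*c^3 + 27*c^2 - 18*c + l^2*(36*c - 36) + l*(27*c^2 - 9*c - 18)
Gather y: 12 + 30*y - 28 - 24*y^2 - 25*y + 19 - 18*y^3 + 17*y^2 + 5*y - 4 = -18*y^3 - 7*y^2 + 10*y - 1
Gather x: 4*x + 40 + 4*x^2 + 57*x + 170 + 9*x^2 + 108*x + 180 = 13*x^2 + 169*x + 390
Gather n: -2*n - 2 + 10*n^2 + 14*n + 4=10*n^2 + 12*n + 2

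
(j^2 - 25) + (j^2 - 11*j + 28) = 2*j^2 - 11*j + 3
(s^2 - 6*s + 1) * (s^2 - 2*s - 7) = s^4 - 8*s^3 + 6*s^2 + 40*s - 7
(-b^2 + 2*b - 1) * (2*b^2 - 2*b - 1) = -2*b^4 + 6*b^3 - 5*b^2 + 1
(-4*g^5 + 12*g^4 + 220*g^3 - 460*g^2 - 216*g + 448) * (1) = -4*g^5 + 12*g^4 + 220*g^3 - 460*g^2 - 216*g + 448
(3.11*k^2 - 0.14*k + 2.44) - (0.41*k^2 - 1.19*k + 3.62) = 2.7*k^2 + 1.05*k - 1.18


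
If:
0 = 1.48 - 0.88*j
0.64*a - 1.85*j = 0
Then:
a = 4.86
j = 1.68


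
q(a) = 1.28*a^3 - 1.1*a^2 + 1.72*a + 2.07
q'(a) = 3.84*a^2 - 2.2*a + 1.72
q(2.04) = 11.87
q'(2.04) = 13.21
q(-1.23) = -4.09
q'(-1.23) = 10.24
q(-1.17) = -3.50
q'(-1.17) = 9.55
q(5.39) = 179.82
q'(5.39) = 101.42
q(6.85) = 373.65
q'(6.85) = 166.83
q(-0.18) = 1.72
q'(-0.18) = 2.24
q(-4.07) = -109.45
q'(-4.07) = 74.28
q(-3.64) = -80.50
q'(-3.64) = 60.61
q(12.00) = 2076.15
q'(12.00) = 528.28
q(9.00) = 861.57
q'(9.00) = 292.96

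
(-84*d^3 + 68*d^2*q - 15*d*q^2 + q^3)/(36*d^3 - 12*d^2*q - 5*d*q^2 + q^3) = (-7*d + q)/(3*d + q)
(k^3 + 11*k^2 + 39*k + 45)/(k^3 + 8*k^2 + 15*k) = (k + 3)/k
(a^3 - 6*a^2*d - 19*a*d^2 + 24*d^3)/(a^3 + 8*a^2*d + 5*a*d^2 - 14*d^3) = (a^2 - 5*a*d - 24*d^2)/(a^2 + 9*a*d + 14*d^2)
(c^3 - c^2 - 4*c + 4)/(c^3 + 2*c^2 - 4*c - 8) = (c - 1)/(c + 2)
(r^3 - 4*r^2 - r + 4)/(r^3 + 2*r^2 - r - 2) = (r - 4)/(r + 2)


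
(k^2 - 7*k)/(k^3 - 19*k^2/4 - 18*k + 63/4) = 4*k/(4*k^2 + 9*k - 9)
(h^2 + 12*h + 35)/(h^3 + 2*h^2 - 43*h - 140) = (h + 7)/(h^2 - 3*h - 28)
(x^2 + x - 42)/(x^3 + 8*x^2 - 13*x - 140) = (x - 6)/(x^2 + x - 20)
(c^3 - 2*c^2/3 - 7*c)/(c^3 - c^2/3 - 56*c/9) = 3*(c - 3)/(3*c - 8)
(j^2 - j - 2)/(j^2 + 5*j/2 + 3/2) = 2*(j - 2)/(2*j + 3)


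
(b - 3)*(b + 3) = b^2 - 9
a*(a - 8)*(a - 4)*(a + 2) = a^4 - 10*a^3 + 8*a^2 + 64*a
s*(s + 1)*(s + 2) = s^3 + 3*s^2 + 2*s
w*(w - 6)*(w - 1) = w^3 - 7*w^2 + 6*w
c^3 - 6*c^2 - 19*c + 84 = (c - 7)*(c - 3)*(c + 4)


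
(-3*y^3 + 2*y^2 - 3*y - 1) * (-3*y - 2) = 9*y^4 + 5*y^2 + 9*y + 2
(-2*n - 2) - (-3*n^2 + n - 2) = 3*n^2 - 3*n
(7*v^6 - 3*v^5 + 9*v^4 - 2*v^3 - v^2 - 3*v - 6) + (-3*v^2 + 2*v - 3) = 7*v^6 - 3*v^5 + 9*v^4 - 2*v^3 - 4*v^2 - v - 9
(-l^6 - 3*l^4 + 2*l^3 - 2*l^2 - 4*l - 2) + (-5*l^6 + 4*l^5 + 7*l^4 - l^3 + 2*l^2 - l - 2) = -6*l^6 + 4*l^5 + 4*l^4 + l^3 - 5*l - 4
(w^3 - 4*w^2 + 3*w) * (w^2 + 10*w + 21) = w^5 + 6*w^4 - 16*w^3 - 54*w^2 + 63*w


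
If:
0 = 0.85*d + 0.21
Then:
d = -0.25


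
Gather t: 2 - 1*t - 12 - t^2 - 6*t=-t^2 - 7*t - 10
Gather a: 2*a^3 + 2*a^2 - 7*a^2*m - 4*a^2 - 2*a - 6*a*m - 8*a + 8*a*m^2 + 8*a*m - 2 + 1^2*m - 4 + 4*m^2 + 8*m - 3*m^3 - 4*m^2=2*a^3 + a^2*(-7*m - 2) + a*(8*m^2 + 2*m - 10) - 3*m^3 + 9*m - 6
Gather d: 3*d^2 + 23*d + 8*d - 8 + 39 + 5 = 3*d^2 + 31*d + 36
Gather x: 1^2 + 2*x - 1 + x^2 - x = x^2 + x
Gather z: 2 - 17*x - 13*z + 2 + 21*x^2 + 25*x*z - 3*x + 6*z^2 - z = 21*x^2 - 20*x + 6*z^2 + z*(25*x - 14) + 4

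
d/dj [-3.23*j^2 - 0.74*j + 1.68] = -6.46*j - 0.74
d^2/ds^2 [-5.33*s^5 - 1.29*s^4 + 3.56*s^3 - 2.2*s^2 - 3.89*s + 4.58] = -106.6*s^3 - 15.48*s^2 + 21.36*s - 4.4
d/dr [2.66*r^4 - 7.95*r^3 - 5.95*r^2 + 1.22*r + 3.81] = 10.64*r^3 - 23.85*r^2 - 11.9*r + 1.22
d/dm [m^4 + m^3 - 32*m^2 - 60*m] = 4*m^3 + 3*m^2 - 64*m - 60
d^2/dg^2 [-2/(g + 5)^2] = -12/(g + 5)^4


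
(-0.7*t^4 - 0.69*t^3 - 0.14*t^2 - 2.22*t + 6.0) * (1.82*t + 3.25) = -1.274*t^5 - 3.5308*t^4 - 2.4973*t^3 - 4.4954*t^2 + 3.705*t + 19.5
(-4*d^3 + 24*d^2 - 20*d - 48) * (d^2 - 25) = -4*d^5 + 24*d^4 + 80*d^3 - 648*d^2 + 500*d + 1200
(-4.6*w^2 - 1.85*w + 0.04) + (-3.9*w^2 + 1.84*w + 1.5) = -8.5*w^2 - 0.01*w + 1.54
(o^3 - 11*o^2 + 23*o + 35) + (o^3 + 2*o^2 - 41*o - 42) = 2*o^3 - 9*o^2 - 18*o - 7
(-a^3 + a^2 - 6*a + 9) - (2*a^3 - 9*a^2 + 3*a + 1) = -3*a^3 + 10*a^2 - 9*a + 8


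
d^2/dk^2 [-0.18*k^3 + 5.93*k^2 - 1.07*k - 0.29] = 11.86 - 1.08*k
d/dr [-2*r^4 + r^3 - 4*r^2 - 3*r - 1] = -8*r^3 + 3*r^2 - 8*r - 3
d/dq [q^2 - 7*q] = 2*q - 7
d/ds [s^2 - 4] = 2*s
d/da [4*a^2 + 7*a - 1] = 8*a + 7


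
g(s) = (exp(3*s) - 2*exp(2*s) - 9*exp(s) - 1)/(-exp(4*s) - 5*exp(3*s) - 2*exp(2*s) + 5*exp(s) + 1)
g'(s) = (3*exp(3*s) - 4*exp(2*s) - 9*exp(s))/(-exp(4*s) - 5*exp(3*s) - 2*exp(2*s) + 5*exp(s) + 1) + (exp(3*s) - 2*exp(2*s) - 9*exp(s) - 1)*(4*exp(4*s) + 15*exp(3*s) + 4*exp(2*s) - 5*exp(s))/(-exp(4*s) - 5*exp(3*s) - 2*exp(2*s) + 5*exp(s) + 1)^2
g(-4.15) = -1.06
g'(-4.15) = -0.06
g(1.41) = 0.00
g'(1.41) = -0.18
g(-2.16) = -1.34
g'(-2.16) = -0.27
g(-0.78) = -2.32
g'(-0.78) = -2.16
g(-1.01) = -1.96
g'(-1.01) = -1.17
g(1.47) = -0.01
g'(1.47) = -0.15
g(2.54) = -0.04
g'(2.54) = 0.02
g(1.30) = 0.03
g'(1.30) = -0.23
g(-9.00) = -1.00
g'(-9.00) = 0.00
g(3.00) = -0.03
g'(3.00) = 0.02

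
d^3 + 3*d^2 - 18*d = d*(d - 3)*(d + 6)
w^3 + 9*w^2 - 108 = (w - 3)*(w + 6)^2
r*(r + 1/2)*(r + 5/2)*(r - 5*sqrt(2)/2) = r^4 - 5*sqrt(2)*r^3/2 + 3*r^3 - 15*sqrt(2)*r^2/2 + 5*r^2/4 - 25*sqrt(2)*r/8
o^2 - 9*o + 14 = (o - 7)*(o - 2)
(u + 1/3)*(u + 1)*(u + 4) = u^3 + 16*u^2/3 + 17*u/3 + 4/3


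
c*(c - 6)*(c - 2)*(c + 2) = c^4 - 6*c^3 - 4*c^2 + 24*c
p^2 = p^2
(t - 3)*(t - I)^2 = t^3 - 3*t^2 - 2*I*t^2 - t + 6*I*t + 3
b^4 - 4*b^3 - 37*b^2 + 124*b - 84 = (b - 7)*(b - 2)*(b - 1)*(b + 6)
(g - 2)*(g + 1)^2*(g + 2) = g^4 + 2*g^3 - 3*g^2 - 8*g - 4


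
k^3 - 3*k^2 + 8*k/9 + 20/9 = (k - 2)*(k - 5/3)*(k + 2/3)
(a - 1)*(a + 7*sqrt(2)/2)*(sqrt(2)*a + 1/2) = sqrt(2)*a^3 - sqrt(2)*a^2 + 15*a^2/2 - 15*a/2 + 7*sqrt(2)*a/4 - 7*sqrt(2)/4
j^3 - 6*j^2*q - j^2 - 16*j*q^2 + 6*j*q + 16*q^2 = (j - 1)*(j - 8*q)*(j + 2*q)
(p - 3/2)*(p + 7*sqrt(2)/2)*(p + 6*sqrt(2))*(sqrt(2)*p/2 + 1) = sqrt(2)*p^4/2 - 3*sqrt(2)*p^3/4 + 21*p^3/2 - 63*p^2/4 + 61*sqrt(2)*p^2/2 - 183*sqrt(2)*p/4 + 42*p - 63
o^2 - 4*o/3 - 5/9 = (o - 5/3)*(o + 1/3)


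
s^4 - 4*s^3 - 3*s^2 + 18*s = s*(s - 3)^2*(s + 2)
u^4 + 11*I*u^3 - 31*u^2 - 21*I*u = u*(u + I)*(u + 3*I)*(u + 7*I)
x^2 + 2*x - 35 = (x - 5)*(x + 7)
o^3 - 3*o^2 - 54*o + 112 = (o - 8)*(o - 2)*(o + 7)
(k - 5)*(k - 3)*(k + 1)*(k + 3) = k^4 - 4*k^3 - 14*k^2 + 36*k + 45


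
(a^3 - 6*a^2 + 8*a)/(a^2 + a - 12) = a*(a^2 - 6*a + 8)/(a^2 + a - 12)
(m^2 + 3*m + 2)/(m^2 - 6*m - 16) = (m + 1)/(m - 8)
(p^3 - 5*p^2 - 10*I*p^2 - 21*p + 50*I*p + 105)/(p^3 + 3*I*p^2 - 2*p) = (p^3 + p^2*(-5 - 10*I) + p*(-21 + 50*I) + 105)/(p*(p^2 + 3*I*p - 2))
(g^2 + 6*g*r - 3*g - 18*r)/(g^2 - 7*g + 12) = (g + 6*r)/(g - 4)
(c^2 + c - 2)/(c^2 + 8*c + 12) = (c - 1)/(c + 6)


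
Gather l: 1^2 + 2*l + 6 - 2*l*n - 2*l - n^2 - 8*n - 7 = -2*l*n - n^2 - 8*n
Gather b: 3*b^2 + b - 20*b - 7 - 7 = 3*b^2 - 19*b - 14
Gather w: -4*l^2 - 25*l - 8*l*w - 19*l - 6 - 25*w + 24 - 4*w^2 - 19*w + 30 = -4*l^2 - 44*l - 4*w^2 + w*(-8*l - 44) + 48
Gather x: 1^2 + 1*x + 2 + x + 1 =2*x + 4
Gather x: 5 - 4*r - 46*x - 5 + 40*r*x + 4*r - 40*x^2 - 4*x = -40*x^2 + x*(40*r - 50)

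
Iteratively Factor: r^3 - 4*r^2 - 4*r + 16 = (r + 2)*(r^2 - 6*r + 8) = (r - 4)*(r + 2)*(r - 2)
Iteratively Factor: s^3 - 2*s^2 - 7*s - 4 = (s + 1)*(s^2 - 3*s - 4) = (s + 1)^2*(s - 4)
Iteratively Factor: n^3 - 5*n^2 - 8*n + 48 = (n - 4)*(n^2 - n - 12) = (n - 4)*(n + 3)*(n - 4)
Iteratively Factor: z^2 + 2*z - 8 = (z + 4)*(z - 2)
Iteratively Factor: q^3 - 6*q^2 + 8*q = (q)*(q^2 - 6*q + 8) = q*(q - 4)*(q - 2)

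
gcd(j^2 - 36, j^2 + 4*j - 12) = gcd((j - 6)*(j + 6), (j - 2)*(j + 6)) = j + 6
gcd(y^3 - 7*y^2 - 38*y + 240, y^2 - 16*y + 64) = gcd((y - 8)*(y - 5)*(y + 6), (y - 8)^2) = y - 8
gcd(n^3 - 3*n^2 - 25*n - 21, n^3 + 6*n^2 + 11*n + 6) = n^2 + 4*n + 3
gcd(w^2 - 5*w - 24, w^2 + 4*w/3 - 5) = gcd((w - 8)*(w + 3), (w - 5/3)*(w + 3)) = w + 3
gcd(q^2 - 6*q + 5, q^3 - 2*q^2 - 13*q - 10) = q - 5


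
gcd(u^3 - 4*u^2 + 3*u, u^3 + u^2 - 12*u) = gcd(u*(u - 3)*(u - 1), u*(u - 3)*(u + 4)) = u^2 - 3*u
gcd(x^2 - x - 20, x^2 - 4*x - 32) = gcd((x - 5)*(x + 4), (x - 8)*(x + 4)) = x + 4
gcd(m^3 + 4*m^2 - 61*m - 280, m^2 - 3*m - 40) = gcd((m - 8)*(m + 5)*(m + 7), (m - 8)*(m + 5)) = m^2 - 3*m - 40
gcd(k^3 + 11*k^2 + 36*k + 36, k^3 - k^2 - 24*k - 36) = k^2 + 5*k + 6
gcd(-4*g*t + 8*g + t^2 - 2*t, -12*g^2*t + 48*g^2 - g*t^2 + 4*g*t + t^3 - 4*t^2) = -4*g + t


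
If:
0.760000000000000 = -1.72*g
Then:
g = -0.44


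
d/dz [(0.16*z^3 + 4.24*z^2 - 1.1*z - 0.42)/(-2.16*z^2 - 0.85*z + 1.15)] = (-0.3456*z^4 - 0.272000000000002*z^3 - 5.428*z^2 + 7.9376*z - 1.622)/(4.6656*z^4 + 3.672*z^3 - 4.2455*z^2 - 1.955*z + 1.3225)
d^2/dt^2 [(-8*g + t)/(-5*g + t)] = 6*g/(5*g - t)^3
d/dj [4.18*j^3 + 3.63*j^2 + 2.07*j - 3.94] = 12.54*j^2 + 7.26*j + 2.07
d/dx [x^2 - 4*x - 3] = 2*x - 4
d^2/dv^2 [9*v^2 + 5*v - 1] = 18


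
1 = 1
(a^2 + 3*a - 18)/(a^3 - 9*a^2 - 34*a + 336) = (a - 3)/(a^2 - 15*a + 56)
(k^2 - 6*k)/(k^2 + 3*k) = (k - 6)/(k + 3)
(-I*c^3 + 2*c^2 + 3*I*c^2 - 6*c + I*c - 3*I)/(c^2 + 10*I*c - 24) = (-I*c^3 + c^2*(2 + 3*I) + c*(-6 + I) - 3*I)/(c^2 + 10*I*c - 24)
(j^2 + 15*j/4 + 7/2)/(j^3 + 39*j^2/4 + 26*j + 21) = 1/(j + 6)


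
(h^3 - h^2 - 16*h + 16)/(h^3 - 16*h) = (h - 1)/h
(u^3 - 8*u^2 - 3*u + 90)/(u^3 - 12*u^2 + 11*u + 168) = (u^2 - 11*u + 30)/(u^2 - 15*u + 56)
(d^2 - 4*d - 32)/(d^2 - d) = (d^2 - 4*d - 32)/(d*(d - 1))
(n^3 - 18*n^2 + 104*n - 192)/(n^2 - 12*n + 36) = (n^2 - 12*n + 32)/(n - 6)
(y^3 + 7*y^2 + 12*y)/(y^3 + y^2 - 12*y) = (y + 3)/(y - 3)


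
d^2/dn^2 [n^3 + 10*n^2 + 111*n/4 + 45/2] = 6*n + 20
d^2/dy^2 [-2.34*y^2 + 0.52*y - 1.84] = -4.68000000000000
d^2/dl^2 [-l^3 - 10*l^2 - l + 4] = -6*l - 20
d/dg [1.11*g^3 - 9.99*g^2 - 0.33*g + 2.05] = 3.33*g^2 - 19.98*g - 0.33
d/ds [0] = 0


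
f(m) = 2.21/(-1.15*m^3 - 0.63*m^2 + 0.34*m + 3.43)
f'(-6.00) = 0.00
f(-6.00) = 0.01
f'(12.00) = 0.00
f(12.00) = -0.00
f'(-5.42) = 0.01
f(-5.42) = 0.01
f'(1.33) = 4240.85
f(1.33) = 35.50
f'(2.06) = 0.51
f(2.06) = -0.26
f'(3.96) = 0.02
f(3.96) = -0.03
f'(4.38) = 0.01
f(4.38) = -0.02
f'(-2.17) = 0.22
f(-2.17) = 0.19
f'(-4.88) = 0.01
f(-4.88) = 0.02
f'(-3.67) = 0.04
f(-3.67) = 0.04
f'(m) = 2.21*(3.45*m^2 + 1.26*m - 0.34)/(-1.15*m^3 - 0.63*m^2 + 0.34*m + 3.43)^2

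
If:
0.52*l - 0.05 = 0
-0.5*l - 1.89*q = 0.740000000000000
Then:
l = 0.10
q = -0.42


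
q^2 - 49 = (q - 7)*(q + 7)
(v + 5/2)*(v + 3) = v^2 + 11*v/2 + 15/2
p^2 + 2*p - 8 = (p - 2)*(p + 4)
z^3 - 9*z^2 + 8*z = z*(z - 8)*(z - 1)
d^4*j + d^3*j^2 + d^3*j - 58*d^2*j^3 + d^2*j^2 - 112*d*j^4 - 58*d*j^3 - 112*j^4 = (d - 8*j)*(d + 2*j)*(d + 7*j)*(d*j + j)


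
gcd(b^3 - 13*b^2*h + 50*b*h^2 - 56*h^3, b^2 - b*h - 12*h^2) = b - 4*h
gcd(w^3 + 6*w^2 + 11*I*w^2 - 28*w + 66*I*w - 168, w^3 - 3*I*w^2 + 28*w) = w + 4*I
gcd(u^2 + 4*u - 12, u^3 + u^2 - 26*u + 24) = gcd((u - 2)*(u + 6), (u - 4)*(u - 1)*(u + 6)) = u + 6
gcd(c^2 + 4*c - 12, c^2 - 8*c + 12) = c - 2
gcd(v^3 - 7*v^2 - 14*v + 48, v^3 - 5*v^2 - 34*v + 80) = v^2 - 10*v + 16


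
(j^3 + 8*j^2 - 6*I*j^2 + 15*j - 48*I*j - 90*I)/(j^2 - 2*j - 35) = (j^2 + j*(3 - 6*I) - 18*I)/(j - 7)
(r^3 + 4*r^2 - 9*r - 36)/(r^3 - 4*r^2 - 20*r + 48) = (r^2 - 9)/(r^2 - 8*r + 12)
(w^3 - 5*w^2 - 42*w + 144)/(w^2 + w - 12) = (w^2 - 2*w - 48)/(w + 4)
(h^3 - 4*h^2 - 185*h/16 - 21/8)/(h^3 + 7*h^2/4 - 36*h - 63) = (h + 1/4)/(h + 6)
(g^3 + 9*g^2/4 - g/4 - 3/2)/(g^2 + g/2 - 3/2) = (4*g^3 + 9*g^2 - g - 6)/(2*(2*g^2 + g - 3))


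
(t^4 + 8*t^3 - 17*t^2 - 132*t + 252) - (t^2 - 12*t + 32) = t^4 + 8*t^3 - 18*t^2 - 120*t + 220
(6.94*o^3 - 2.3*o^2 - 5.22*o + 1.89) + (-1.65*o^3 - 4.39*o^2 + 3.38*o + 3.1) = 5.29*o^3 - 6.69*o^2 - 1.84*o + 4.99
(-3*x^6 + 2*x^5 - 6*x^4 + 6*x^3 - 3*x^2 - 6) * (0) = 0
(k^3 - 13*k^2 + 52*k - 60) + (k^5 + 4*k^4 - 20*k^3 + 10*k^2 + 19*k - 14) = k^5 + 4*k^4 - 19*k^3 - 3*k^2 + 71*k - 74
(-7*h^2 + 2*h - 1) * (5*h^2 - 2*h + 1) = -35*h^4 + 24*h^3 - 16*h^2 + 4*h - 1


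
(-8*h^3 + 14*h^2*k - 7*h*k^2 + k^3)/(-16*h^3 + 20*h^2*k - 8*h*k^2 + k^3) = (h - k)/(2*h - k)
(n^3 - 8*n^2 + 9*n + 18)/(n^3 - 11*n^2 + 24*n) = (n^2 - 5*n - 6)/(n*(n - 8))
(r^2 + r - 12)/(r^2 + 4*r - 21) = (r + 4)/(r + 7)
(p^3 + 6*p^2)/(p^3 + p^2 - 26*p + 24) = p^2/(p^2 - 5*p + 4)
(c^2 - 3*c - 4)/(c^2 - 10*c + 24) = (c + 1)/(c - 6)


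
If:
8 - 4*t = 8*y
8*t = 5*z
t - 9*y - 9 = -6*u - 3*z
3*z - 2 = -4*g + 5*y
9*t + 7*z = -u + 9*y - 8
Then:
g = 10529/5516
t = -120/1379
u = 4343/1379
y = 1439/1379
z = -192/1379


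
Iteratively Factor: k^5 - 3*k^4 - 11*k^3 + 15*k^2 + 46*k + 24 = (k + 1)*(k^4 - 4*k^3 - 7*k^2 + 22*k + 24) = (k - 4)*(k + 1)*(k^3 - 7*k - 6) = (k - 4)*(k + 1)^2*(k^2 - k - 6) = (k - 4)*(k + 1)^2*(k + 2)*(k - 3)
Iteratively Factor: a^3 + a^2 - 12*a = (a - 3)*(a^2 + 4*a) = (a - 3)*(a + 4)*(a)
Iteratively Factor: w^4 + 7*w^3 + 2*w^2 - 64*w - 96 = (w - 3)*(w^3 + 10*w^2 + 32*w + 32) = (w - 3)*(w + 4)*(w^2 + 6*w + 8) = (w - 3)*(w + 2)*(w + 4)*(w + 4)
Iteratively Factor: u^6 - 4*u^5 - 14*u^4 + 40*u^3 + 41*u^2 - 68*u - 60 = (u - 2)*(u^5 - 2*u^4 - 18*u^3 + 4*u^2 + 49*u + 30) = (u - 2)^2*(u^4 - 18*u^2 - 32*u - 15) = (u - 2)^2*(u + 1)*(u^3 - u^2 - 17*u - 15) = (u - 2)^2*(u + 1)*(u + 3)*(u^2 - 4*u - 5) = (u - 5)*(u - 2)^2*(u + 1)*(u + 3)*(u + 1)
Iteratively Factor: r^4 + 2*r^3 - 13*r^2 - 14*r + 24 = (r - 3)*(r^3 + 5*r^2 + 2*r - 8) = (r - 3)*(r - 1)*(r^2 + 6*r + 8) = (r - 3)*(r - 1)*(r + 2)*(r + 4)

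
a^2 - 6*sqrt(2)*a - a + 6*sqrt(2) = (a - 1)*(a - 6*sqrt(2))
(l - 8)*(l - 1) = l^2 - 9*l + 8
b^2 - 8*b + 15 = (b - 5)*(b - 3)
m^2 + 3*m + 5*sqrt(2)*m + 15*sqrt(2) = (m + 3)*(m + 5*sqrt(2))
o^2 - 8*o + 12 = (o - 6)*(o - 2)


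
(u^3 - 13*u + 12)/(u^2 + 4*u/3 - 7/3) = 3*(u^2 + u - 12)/(3*u + 7)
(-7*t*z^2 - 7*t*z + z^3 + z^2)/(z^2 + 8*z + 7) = z*(-7*t + z)/(z + 7)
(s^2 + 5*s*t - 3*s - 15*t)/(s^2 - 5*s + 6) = (s + 5*t)/(s - 2)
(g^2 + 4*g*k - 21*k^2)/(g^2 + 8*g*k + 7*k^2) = (g - 3*k)/(g + k)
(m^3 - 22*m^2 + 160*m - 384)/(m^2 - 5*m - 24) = (m^2 - 14*m + 48)/(m + 3)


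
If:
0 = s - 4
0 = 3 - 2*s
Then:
No Solution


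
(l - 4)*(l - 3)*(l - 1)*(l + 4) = l^4 - 4*l^3 - 13*l^2 + 64*l - 48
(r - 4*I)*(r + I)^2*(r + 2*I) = r^4 + 11*r^2 + 18*I*r - 8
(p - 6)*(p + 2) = p^2 - 4*p - 12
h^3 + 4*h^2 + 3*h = h*(h + 1)*(h + 3)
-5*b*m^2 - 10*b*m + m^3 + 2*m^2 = m*(-5*b + m)*(m + 2)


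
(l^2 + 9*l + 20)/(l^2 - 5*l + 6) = (l^2 + 9*l + 20)/(l^2 - 5*l + 6)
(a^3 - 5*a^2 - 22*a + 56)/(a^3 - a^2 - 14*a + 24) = (a - 7)/(a - 3)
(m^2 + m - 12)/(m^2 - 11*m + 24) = (m + 4)/(m - 8)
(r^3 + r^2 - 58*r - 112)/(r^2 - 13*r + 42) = (r^3 + r^2 - 58*r - 112)/(r^2 - 13*r + 42)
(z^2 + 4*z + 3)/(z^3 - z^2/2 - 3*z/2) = 2*(z + 3)/(z*(2*z - 3))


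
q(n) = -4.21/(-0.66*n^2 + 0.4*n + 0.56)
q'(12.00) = -0.01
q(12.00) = 0.05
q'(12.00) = -0.01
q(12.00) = 0.05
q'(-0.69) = 6040.28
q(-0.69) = 139.28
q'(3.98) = -0.30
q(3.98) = 0.51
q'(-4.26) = 0.15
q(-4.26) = 0.32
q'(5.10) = -0.13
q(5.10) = 0.29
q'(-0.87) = 78.84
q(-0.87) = 14.64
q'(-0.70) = 2959.31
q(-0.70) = 97.00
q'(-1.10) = 16.93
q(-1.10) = 6.20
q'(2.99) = -0.87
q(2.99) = 1.02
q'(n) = -4.21*(1.32*n - 0.4)/(-0.66*n^2 + 0.4*n + 0.56)^2 = (1.684 - 5.5572*n)/(-0.66*n^2 + 0.4*n + 0.56)^2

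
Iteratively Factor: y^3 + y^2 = (y)*(y^2 + y) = y^2*(y + 1)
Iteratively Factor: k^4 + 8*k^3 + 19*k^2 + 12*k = (k + 1)*(k^3 + 7*k^2 + 12*k) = (k + 1)*(k + 3)*(k^2 + 4*k) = (k + 1)*(k + 3)*(k + 4)*(k)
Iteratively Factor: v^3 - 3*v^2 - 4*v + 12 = (v - 3)*(v^2 - 4) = (v - 3)*(v + 2)*(v - 2)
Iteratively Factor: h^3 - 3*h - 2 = (h - 2)*(h^2 + 2*h + 1) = (h - 2)*(h + 1)*(h + 1)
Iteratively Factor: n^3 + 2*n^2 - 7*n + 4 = (n - 1)*(n^2 + 3*n - 4) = (n - 1)*(n + 4)*(n - 1)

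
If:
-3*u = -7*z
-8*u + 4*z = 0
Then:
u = 0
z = 0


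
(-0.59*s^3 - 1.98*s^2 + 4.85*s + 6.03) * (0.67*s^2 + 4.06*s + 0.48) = -0.3953*s^5 - 3.722*s^4 - 5.0725*s^3 + 22.7807*s^2 + 26.8098*s + 2.8944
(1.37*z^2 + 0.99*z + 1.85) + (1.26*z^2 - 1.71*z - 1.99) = 2.63*z^2 - 0.72*z - 0.14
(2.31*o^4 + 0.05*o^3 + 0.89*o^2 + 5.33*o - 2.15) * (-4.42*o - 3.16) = -10.2102*o^5 - 7.5206*o^4 - 4.0918*o^3 - 26.371*o^2 - 7.3398*o + 6.794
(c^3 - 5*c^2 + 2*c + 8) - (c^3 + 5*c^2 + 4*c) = -10*c^2 - 2*c + 8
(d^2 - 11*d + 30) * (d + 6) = d^3 - 5*d^2 - 36*d + 180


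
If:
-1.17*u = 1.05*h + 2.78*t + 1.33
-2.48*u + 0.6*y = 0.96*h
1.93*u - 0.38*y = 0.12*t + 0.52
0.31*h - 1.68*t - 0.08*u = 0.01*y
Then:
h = -0.85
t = -0.15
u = -0.03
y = -1.48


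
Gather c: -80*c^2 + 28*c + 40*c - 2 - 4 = -80*c^2 + 68*c - 6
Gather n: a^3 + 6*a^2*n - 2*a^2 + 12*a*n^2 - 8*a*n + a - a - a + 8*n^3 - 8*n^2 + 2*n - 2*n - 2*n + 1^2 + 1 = a^3 - 2*a^2 - a + 8*n^3 + n^2*(12*a - 8) + n*(6*a^2 - 8*a - 2) + 2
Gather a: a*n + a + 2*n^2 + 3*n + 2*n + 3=a*(n + 1) + 2*n^2 + 5*n + 3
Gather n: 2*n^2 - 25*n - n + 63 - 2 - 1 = 2*n^2 - 26*n + 60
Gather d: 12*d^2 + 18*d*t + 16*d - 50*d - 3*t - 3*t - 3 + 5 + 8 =12*d^2 + d*(18*t - 34) - 6*t + 10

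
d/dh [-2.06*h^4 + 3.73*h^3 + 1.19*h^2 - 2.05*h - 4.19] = -8.24*h^3 + 11.19*h^2 + 2.38*h - 2.05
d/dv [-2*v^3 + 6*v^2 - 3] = 6*v*(2 - v)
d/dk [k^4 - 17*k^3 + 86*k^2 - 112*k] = 4*k^3 - 51*k^2 + 172*k - 112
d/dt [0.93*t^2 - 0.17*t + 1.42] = 1.86*t - 0.17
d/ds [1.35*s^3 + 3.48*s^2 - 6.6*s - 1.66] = 4.05*s^2 + 6.96*s - 6.6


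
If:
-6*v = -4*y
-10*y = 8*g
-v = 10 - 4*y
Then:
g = -15/4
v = 2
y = 3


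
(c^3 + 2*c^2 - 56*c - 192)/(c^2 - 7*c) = (c^3 + 2*c^2 - 56*c - 192)/(c*(c - 7))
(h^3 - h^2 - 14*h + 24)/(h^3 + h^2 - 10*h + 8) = (h - 3)/(h - 1)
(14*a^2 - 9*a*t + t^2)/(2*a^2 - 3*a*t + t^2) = (-7*a + t)/(-a + t)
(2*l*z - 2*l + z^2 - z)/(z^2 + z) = (2*l*z - 2*l + z^2 - z)/(z*(z + 1))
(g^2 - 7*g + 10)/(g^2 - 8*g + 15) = (g - 2)/(g - 3)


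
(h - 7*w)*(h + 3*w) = h^2 - 4*h*w - 21*w^2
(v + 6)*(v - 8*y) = v^2 - 8*v*y + 6*v - 48*y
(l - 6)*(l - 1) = l^2 - 7*l + 6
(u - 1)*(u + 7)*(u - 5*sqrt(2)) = u^3 - 5*sqrt(2)*u^2 + 6*u^2 - 30*sqrt(2)*u - 7*u + 35*sqrt(2)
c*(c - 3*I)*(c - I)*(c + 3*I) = c^4 - I*c^3 + 9*c^2 - 9*I*c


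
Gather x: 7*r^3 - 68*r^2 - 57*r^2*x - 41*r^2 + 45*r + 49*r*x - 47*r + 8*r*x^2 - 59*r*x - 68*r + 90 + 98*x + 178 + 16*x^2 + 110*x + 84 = 7*r^3 - 109*r^2 - 70*r + x^2*(8*r + 16) + x*(-57*r^2 - 10*r + 208) + 352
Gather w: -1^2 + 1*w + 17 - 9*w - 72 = -8*w - 56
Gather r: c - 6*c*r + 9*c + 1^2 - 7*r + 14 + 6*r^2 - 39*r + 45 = 10*c + 6*r^2 + r*(-6*c - 46) + 60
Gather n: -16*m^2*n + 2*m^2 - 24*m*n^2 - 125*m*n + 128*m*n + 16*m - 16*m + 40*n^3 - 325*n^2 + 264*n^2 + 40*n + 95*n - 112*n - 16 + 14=2*m^2 + 40*n^3 + n^2*(-24*m - 61) + n*(-16*m^2 + 3*m + 23) - 2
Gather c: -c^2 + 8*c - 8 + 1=-c^2 + 8*c - 7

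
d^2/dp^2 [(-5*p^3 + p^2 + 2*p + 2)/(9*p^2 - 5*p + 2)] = 4*(86*p^3 + 291*p^2 - 219*p + 19)/(729*p^6 - 1215*p^5 + 1161*p^4 - 665*p^3 + 258*p^2 - 60*p + 8)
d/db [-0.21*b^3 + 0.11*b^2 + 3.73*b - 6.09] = -0.63*b^2 + 0.22*b + 3.73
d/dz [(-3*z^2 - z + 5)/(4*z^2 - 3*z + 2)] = 13*(z^2 - 4*z + 1)/(16*z^4 - 24*z^3 + 25*z^2 - 12*z + 4)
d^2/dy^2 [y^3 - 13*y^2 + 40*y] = 6*y - 26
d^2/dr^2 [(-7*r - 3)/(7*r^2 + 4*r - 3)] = 2*(49*(3*r + 1)*(7*r^2 + 4*r - 3) - 4*(7*r + 2)^2*(7*r + 3))/(7*r^2 + 4*r - 3)^3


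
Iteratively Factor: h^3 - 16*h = (h)*(h^2 - 16) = h*(h + 4)*(h - 4)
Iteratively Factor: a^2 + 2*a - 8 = (a - 2)*(a + 4)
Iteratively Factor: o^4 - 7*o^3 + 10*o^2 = (o - 5)*(o^3 - 2*o^2) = (o - 5)*(o - 2)*(o^2) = o*(o - 5)*(o - 2)*(o)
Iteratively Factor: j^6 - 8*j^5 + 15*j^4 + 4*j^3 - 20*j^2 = (j + 1)*(j^5 - 9*j^4 + 24*j^3 - 20*j^2) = (j - 5)*(j + 1)*(j^4 - 4*j^3 + 4*j^2) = j*(j - 5)*(j + 1)*(j^3 - 4*j^2 + 4*j) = j^2*(j - 5)*(j + 1)*(j^2 - 4*j + 4) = j^2*(j - 5)*(j - 2)*(j + 1)*(j - 2)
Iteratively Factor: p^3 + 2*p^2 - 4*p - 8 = (p + 2)*(p^2 - 4) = (p - 2)*(p + 2)*(p + 2)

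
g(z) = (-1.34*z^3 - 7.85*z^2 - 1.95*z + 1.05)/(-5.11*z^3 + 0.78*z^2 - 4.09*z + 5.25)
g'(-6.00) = -0.04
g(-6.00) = 0.02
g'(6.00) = -0.05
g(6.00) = 0.53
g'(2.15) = -0.40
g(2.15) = 1.04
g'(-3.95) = -0.07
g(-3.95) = -0.09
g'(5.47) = -0.06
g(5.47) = 0.56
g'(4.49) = -0.08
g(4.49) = 0.62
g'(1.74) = -0.70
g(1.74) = 1.26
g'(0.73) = -140.37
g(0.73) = -7.34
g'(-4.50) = -0.06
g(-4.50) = -0.05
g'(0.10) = -0.60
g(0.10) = 0.16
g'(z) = (-4.02*z^2 - 15.7*z - 1.95)/(-5.11*z^3 + 0.78*z^2 - 4.09*z + 5.25) + (15.33*z^2 - 1.56*z + 4.09)*(-1.34*z^3 - 7.85*z^2 - 1.95*z + 1.05)/(-5.11*z^3 + 0.78*z^2 - 4.09*z + 5.25)^2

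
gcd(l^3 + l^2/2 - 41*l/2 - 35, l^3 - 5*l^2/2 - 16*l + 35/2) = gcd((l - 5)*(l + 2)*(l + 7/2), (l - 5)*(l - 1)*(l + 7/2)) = l^2 - 3*l/2 - 35/2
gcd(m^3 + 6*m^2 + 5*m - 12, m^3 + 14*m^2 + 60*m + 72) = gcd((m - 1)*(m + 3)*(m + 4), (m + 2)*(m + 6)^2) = 1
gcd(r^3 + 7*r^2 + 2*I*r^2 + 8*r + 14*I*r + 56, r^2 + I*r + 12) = r + 4*I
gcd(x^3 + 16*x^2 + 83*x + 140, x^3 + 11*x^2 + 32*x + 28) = x + 7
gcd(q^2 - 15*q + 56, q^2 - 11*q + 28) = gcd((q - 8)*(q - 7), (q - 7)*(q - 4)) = q - 7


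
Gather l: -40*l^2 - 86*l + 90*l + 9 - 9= -40*l^2 + 4*l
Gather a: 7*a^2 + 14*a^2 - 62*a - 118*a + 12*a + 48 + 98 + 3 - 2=21*a^2 - 168*a + 147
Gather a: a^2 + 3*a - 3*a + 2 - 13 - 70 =a^2 - 81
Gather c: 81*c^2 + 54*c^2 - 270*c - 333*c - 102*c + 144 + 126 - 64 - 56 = 135*c^2 - 705*c + 150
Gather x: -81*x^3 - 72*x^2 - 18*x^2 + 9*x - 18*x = -81*x^3 - 90*x^2 - 9*x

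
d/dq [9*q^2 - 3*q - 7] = 18*q - 3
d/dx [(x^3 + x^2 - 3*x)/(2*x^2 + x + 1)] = (2*x^4 + 2*x^3 + 10*x^2 + 2*x - 3)/(4*x^4 + 4*x^3 + 5*x^2 + 2*x + 1)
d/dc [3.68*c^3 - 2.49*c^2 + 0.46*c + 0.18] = 11.04*c^2 - 4.98*c + 0.46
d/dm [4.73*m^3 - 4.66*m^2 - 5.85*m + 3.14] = 14.19*m^2 - 9.32*m - 5.85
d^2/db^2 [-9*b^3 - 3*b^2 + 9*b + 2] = -54*b - 6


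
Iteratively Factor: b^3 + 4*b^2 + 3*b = (b)*(b^2 + 4*b + 3) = b*(b + 3)*(b + 1)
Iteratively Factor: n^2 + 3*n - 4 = (n - 1)*(n + 4)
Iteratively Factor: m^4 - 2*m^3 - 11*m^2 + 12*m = (m)*(m^3 - 2*m^2 - 11*m + 12) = m*(m - 1)*(m^2 - m - 12) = m*(m - 1)*(m + 3)*(m - 4)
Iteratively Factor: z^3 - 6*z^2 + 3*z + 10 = (z + 1)*(z^2 - 7*z + 10) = (z - 2)*(z + 1)*(z - 5)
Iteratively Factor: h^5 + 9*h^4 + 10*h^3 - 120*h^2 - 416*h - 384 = (h - 4)*(h^4 + 13*h^3 + 62*h^2 + 128*h + 96) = (h - 4)*(h + 2)*(h^3 + 11*h^2 + 40*h + 48) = (h - 4)*(h + 2)*(h + 4)*(h^2 + 7*h + 12) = (h - 4)*(h + 2)*(h + 4)^2*(h + 3)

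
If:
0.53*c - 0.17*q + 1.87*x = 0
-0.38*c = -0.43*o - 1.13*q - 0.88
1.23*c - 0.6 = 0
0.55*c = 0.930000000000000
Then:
No Solution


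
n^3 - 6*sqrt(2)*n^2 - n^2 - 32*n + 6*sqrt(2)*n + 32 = (n - 1)*(n - 8*sqrt(2))*(n + 2*sqrt(2))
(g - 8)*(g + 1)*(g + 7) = g^3 - 57*g - 56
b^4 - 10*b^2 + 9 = (b - 3)*(b - 1)*(b + 1)*(b + 3)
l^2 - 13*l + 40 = (l - 8)*(l - 5)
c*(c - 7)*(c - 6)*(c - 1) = c^4 - 14*c^3 + 55*c^2 - 42*c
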